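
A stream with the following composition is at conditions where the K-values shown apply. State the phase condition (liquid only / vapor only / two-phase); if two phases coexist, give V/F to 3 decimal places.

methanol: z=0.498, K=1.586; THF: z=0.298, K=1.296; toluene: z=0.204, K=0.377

two-phase, V/F = 0.839

ΣzᵢKᵢ = 1.253; Σzᵢ/Kᵢ = 1.085.
Both exceed 1, so a two-phase solution exists.
Iterate (Newton) starting at ψ = 0.37:
  ψ = 0.370: g = 0.1542, g' = -0.270 → ψ = 0.940
  ψ = 0.940: g = -0.0496, g' = -0.548 → ψ = 0.850
  ψ = 0.850: g = -0.0047, g' = -0.450 → ψ = 0.839
Converged at ψ = 0.839.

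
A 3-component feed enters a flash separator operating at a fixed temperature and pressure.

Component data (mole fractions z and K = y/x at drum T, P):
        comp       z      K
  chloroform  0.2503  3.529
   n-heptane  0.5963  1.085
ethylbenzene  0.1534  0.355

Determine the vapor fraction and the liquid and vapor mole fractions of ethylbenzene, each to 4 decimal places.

ψ = 0.9086, x_ethylbenzene = 0.3705, y_ethylbenzene = 0.1315

Rachford–Rice: g(ψ) = Σ zᵢ(Kᵢ−1)/(1+ψ(Kᵢ−1)) = 0.
Check two-phase: ΣzᵢKᵢ = 1.5848 > 1 and Σzᵢ/Kᵢ = 1.0526 > 1, so g(0) = 0.5848 > 0 and g(1) = -0.0526 < 0.
Iterate (Newton) starting at ψ = 0.62:
  ψ = 0.6200: g = 0.12977, g' = -0.4239 → ψ = 0.9262
  ψ = 0.9262: g = -0.00936, g' = -0.5407 → ψ = 0.9088
  ψ = 0.9088: g = -0.00015, g' = -0.5236 → ψ = 0.9086
Converged at ψ = 0.9086.
Compositions from xᵢ = zᵢ/(1+ψ(Kᵢ−1)), yᵢ = Kᵢxᵢ:
  chloroform: x = 0.0759, y = 0.2679
  n-heptane: x = 0.5536, y = 0.6006
  ethylbenzene: x = 0.3705, y = 0.1315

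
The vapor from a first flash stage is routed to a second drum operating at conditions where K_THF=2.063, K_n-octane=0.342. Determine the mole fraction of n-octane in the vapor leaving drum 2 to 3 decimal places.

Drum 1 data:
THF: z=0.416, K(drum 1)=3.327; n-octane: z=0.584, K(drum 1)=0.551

y_n-octane (drum 2) = 0.211

Drum 1:
Material balance + equilibrium reduce to Σ zᵢ(Kᵢ−1)/(1+ψ₁(Kᵢ−1)) = 0.
g(0) = ΣzᵢKᵢ − 1 = 0.706 and g(1) = 1 − Σzᵢ/Kᵢ = -0.185, so a root lies in (0, 1).
Binary case is linear: z₁(K₁−1)(1+ψ₁(K₂−1)) + z₂(K₂−1)(1+ψ₁(K₁−1)) = 0
⇒ ψ₁ = [z₁(K₁−1)+z₂(K₂−1)] / [−(K₁−1)(K₂−1)] = 0.7058/1.0448 = 0.676
Drum-1 compositions:
  THF: x = 0.162, y = 0.538
  n-octane: x = 0.838, y = 0.462
Drum-2 feed = drum-1 vapor: z₂ = (0.5381, 0.4619).
Drum 2:
Rachford–Rice: g(ψ₂) = Σ zᵢ(Kᵢ−1)/(1+ψ₂(Kᵢ−1)) = 0.
Feasibility: ΣzᵢKᵢ = 1.268, Σzᵢ/Kᵢ = 1.611 — both > 1, two phases present.
Binary case is linear: z₁(K₁−1)(1+ψ₂(K₂−1)) + z₂(K₂−1)(1+ψ₂(K₁−1)) = 0
⇒ ψ₂ = [z₁(K₁−1)+z₂(K₂−1)] / [−(K₁−1)(K₂−1)] = 0.2681/0.6995 = 0.383
  THF: x = 0.382, y = 0.789
  n-octane: x = 0.618, y = 0.211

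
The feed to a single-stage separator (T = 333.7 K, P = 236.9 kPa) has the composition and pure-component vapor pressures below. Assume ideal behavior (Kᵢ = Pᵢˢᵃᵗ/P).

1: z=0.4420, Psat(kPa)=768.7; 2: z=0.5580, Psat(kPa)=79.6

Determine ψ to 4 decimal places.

ψ = 0.4171

Raoult's law: Kᵢ = Pᵢˢᵃᵗ/P = Pᵢˢᵃᵗ/236.9.
  K_1 = 768.7/236.9 = 3.244829, K_2 = 79.6/236.9 = 0.336007
Rachford–Rice: g(ψ) = Σ zᵢ(Kᵢ−1)/(1+ψ(Kᵢ−1)) = 0.
g(0) = ΣzᵢKᵢ − 1 = 0.6217 and g(1) = 1 − Σzᵢ/Kᵢ = -0.7969, so a root lies in (0, 1).
Binary case is linear: z₁(K₁−1)(1+ψ(K₂−1)) + z₂(K₂−1)(1+ψ(K₁−1)) = 0
⇒ ψ = [z₁(K₁−1)+z₂(K₂−1)] / [−(K₁−1)(K₂−1)] = 0.62171/1.49055 = 0.4171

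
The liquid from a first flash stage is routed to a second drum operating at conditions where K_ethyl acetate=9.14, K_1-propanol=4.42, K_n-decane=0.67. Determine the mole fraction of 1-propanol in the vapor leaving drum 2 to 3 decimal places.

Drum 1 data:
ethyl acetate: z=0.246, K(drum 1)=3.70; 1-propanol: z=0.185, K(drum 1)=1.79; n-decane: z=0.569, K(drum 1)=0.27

y_1-propanol (drum 2) = 0.188

Drum 1:
Let ψ₁ = V/F and solve Σ zᵢ(Kᵢ−1)/(1+ψ₁(Kᵢ−1)) = 0.
Feasibility: ΣzᵢKᵢ = 1.395, Σzᵢ/Kᵢ = 2.277 — both > 1, two phases present.
Newton iteration, ψ₁⁰ = 0.5:
  ψ₁ = 0.500: g = -0.2667, g' = -1.136 → ψ₁ = 0.265
  ψ₁ = 0.265: g = -0.0072, g' = -1.154 → ψ₁ = 0.259
Converged at ψ₁ = 0.259.
Drum-1 compositions:
  ethyl acetate: x = 0.145, y = 0.536
  1-propanol: x = 0.154, y = 0.275
  n-decane: x = 0.702, y = 0.189
Drum-2 feed = drum-1 liquid: z₂ = (0.1448, 0.1536, 0.7017).
Drum 2:
Newton–Raphson from ψ₂ = 0.5:
  ψ₂ = 0.500: g = 0.1489, g' = -0.727 → ψ₂ = 0.705
  ψ₂ = 0.705: g = 0.0272, g' = -0.496 → ψ₂ = 0.760
  ψ₂ = 0.760: g = 0.0010, g' = -0.461 → ψ₂ = 0.762
Converged at ψ₂ = 0.762.
  ethyl acetate: x = 0.020, y = 0.184
  1-propanol: x = 0.043, y = 0.188
  n-decane: x = 0.937, y = 0.628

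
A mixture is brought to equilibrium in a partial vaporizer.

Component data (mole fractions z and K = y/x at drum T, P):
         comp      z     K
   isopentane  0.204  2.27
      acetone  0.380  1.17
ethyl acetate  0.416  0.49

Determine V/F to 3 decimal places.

Newton iteration, V/F⁰ = 0.5:
  V/F = 0.500: g = -0.0668, g' = -0.327 → V/F = 0.296
Converged at V/F = 0.296.

V/F = 0.296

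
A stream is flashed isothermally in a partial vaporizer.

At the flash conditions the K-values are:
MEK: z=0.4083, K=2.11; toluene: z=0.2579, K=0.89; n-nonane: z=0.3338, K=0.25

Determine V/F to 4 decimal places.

V/F = 0.2793

Material balance + equilibrium reduce to Σ zᵢ(Kᵢ−1)/(1+V/F(Kᵢ−1)) = 0.
Feasibility: ΣzᵢKᵢ = 1.1745, Σzᵢ/Kᵢ = 1.8185 — both > 1, two phases present.
Iterate (Newton) starting at V/F = 0.51:
  V/F = 0.5100: g = -0.14609, g' = -0.7010 → V/F = 0.3016
  V/F = 0.3016: g = -0.01334, g' = -0.5993 → V/F = 0.2794
  V/F = 0.2794: g = -0.00003, g' = -0.5969 → V/F = 0.2793
Converged at V/F = 0.2793.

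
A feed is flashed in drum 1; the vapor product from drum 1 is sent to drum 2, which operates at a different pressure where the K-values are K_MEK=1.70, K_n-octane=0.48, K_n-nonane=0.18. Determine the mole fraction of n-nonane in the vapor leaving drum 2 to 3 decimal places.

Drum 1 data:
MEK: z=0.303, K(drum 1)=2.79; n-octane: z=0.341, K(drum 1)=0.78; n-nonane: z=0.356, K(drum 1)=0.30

Drum 1:
Let ψ₁ = V/F and solve Σ zᵢ(Kᵢ−1)/(1+ψ₁(Kᵢ−1)) = 0.
g(0) = ΣzᵢKᵢ − 1 = 0.218 and g(1) = 1 − Σzᵢ/Kᵢ = -0.732, so a root lies in (0, 1).
Iterate (Newton) starting at ψ₁ = 0.5:
  ψ₁ = 0.500: g = -0.1815, g' = -0.704 → ψ₁ = 0.242
  ψ₁ = 0.242: g = -0.0010, g' = -0.744 → ψ₁ = 0.241
Converged at ψ₁ = 0.241.
Drum-1 compositions:
  MEK: x = 0.212, y = 0.591
  n-octane: x = 0.360, y = 0.281
  n-nonane: x = 0.428, y = 0.128
Drum-2 feed = drum-1 vapor: z₂ = (0.5907, 0.2809, 0.1285).
Drum 2:
Rachford–Rice: g(ψ₂) = Σ zᵢ(Kᵢ−1)/(1+ψ₂(Kᵢ−1)) = 0.
Check two-phase: ΣzᵢKᵢ = 1.162 > 1 and Σzᵢ/Kᵢ = 1.646 > 1, so g(0) = 0.162 > 0 and g(1) = -0.646 < 0.
Newton–Raphson from ψ₂ = 0.52:
  ψ₂ = 0.520: g = -0.0807, g' = -0.561 → ψ₂ = 0.376
  ψ₂ = 0.376: g = -0.0066, g' = -0.479 → ψ₂ = 0.362
Converged at ψ₂ = 0.362.
  MEK: x = 0.471, y = 0.801
  n-octane: x = 0.346, y = 0.166
  n-nonane: x = 0.183, y = 0.033

y_n-nonane (drum 2) = 0.033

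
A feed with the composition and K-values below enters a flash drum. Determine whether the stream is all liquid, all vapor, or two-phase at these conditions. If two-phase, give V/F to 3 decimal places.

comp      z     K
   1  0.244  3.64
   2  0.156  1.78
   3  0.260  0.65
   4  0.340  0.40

two-phase, V/F = 0.446

ΣzᵢKᵢ = 1.471; Σzᵢ/Kᵢ = 1.405.
Both exceed 1, so a two-phase solution exists.
Iterate (Newton) starting at ψ = 0.5:
  ψ = 0.500: g = -0.0365, g' = -0.662 → ψ = 0.445
  ψ = 0.445: g = 0.0006, g' = -0.684 → ψ = 0.446
Converged at ψ = 0.446.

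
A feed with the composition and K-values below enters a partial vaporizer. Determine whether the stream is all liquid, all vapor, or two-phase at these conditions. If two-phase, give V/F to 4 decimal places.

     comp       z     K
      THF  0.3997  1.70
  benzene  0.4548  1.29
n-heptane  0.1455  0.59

all vapor

ΣzᵢKᵢ = 1.3520; Σzᵢ/Kᵢ = 0.8343.
Since Σzᵢ/Kᵢ < 1 the mixture is above its dew point — single vapor phase.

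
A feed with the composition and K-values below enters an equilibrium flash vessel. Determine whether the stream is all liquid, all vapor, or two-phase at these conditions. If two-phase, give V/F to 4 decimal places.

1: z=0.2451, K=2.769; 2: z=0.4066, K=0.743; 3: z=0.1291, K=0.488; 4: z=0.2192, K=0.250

two-phase, V/F = 0.1183

ΣzᵢKᵢ = 1.0986; Σzᵢ/Kᵢ = 1.7771.
Both exceed 1, so a two-phase solution exists.
Let ψ = V/F and solve Σ zᵢ(Kᵢ−1)/(1+ψ(Kᵢ−1)) = 0.
Newton iteration, ψ⁰ = 0.55:
  ψ = 0.5500: g = -0.27377, g' = -0.6563 → ψ = 0.1328
  ψ = 0.1328: g = -0.01062, g' = -0.7227 → ψ = 0.1181
  ψ = 0.1181: g = 0.00013, g' = -0.7401 → ψ = 0.1183
Converged at ψ = 0.1183.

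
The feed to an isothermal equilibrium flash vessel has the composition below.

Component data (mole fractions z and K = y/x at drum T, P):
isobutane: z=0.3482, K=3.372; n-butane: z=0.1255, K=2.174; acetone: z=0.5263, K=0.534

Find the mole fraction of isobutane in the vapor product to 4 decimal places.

Rachford–Rice: g(V/F) = Σ zᵢ(Kᵢ−1)/(1+V/F(Kᵢ−1)) = 0.
g(0) = ΣzᵢKᵢ − 1 = 0.7280 and g(1) = 1 − Σzᵢ/Kᵢ = -0.1466, so a root lies in (0, 1).
Iterate (Newton) starting at V/F = 0.46:
  V/F = 0.4600: g = 0.17847, g' = -0.7061 → V/F = 0.7127
  V/F = 0.7127: g = 0.01996, g' = -0.5781 → V/F = 0.7473
  V/F = 0.7473: g = 0.00010, g' = -0.5730 → V/F = 0.7474
Converged at V/F = 0.7474.
Compositions from xᵢ = zᵢ/(1+V/F(Kᵢ−1)), yᵢ = Kᵢxᵢ:
  isobutane: x = 0.1256, y = 0.4234
  n-butane: x = 0.0668, y = 0.1453
  acetone: x = 0.8076, y = 0.4312

y_isobutane = 0.4234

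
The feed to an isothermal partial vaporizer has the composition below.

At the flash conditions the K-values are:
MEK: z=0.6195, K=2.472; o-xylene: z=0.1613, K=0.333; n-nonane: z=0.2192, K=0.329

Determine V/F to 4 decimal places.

V/F = 0.6671

Newton–Raphson from V/F = 0.69:
  V/F = 0.6900: g = -0.02081, g' = -0.9189 → V/F = 0.6674
  V/F = 0.6674: g = -0.00024, g' = -0.8983 → V/F = 0.6671
Converged at V/F = 0.6671.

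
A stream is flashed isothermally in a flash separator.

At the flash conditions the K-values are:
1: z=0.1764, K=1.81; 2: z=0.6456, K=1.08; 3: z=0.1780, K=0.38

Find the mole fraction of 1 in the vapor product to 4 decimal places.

Material balance + equilibrium reduce to Σ zᵢ(Kᵢ−1)/(1+V/F(Kᵢ−1)) = 0.
g(0) = ΣzᵢKᵢ − 1 = 0.0842 and g(1) = 1 − Σzᵢ/Kᵢ = -0.1637, so a root lies in (0, 1).
Newton–Raphson from V/F = 0.5:
  V/F = 0.5000: g = -0.00858, g' = -0.2062 → V/F = 0.4584
  V/F = 0.4584: g = -0.00016, g' = -0.1989 → V/F = 0.4576
Converged at V/F = 0.4576.
Compositions from xᵢ = zᵢ/(1+V/F(Kᵢ−1)), yᵢ = Kᵢxᵢ:
  1: x = 0.1287, y = 0.2329
  2: x = 0.6228, y = 0.6726
  3: x = 0.2485, y = 0.0944

y_1 = 0.2329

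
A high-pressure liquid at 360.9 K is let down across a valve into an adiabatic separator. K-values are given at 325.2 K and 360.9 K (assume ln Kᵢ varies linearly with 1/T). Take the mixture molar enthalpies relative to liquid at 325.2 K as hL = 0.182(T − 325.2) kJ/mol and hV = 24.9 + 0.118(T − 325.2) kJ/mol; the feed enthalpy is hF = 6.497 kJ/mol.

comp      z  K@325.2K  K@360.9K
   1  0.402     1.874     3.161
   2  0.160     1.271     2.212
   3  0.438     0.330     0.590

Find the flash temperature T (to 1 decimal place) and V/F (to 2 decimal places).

T = 326.8 K, V/F = 0.25

Adiabatic flash: solve Rachford–Rice at each trial T, then check hF = ψ·hV(T) + (1−ψ)·hL(T).
  T = 325.2 K: K = (1.874, 1.271, 0.330), RR gives ψ = 0.203, H_out = 5.047 kJ/mol
  T = 360.9 K: K = (3.161, 2.212, 0.590), RR gives ψ = 1.000, H_out = 29.113 kJ/mol
  T = 343.0 K: K = (2.465, 1.700, 0.448), RR gives ψ = 0.652, H_out = 18.732 kJ/mol
  T = 334.1 K: K = (2.157, 1.476, 0.386), RR gives ψ = 0.445, H_out = 12.437 kJ/mol
  T = 329.6 K: K = (2.011, 1.370, 0.357), RR gives ψ = 0.330, H_out = 8.921 kJ/mol
  T = 327.4 K: K = (1.942, 1.320, 0.343), RR gives ψ = 0.269, H_out = 7.052 kJ/mol
Linear interpolation between T = 325.2 (H_out = 5.047) and T = 327.4 (H_out = 7.052) on hF = 6.497 gives T ≈ 326.8 K, at which ψ = 0.25.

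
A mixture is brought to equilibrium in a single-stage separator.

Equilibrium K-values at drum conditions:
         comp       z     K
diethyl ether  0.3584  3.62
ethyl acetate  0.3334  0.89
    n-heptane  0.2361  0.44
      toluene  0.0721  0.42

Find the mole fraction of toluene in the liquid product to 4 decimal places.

Material balance + equilibrium reduce to Σ zᵢ(Kᵢ−1)/(1+V/F(Kᵢ−1)) = 0.
g(0) = ΣzᵢKᵢ − 1 = 0.7283 and g(1) = 1 − Σzᵢ/Kᵢ = -0.1819, so a root lies in (0, 1).
Iterate (Newton) starting at V/F = 0.53:
  V/F = 0.5300: g = 0.10578, g' = -0.6360 → V/F = 0.6963
  V/F = 0.6963: g = 0.00589, g' = -0.5803 → V/F = 0.7064
Converged at V/F = 0.7065.
Compositions from xᵢ = zᵢ/(1+V/F(Kᵢ−1)), yᵢ = Kᵢxᵢ:
  diethyl ether: x = 0.1257, y = 0.4551
  ethyl acetate: x = 0.3615, y = 0.3217
  n-heptane: x = 0.3906, y = 0.1719
  toluene: x = 0.1222, y = 0.0513

x_toluene = 0.1222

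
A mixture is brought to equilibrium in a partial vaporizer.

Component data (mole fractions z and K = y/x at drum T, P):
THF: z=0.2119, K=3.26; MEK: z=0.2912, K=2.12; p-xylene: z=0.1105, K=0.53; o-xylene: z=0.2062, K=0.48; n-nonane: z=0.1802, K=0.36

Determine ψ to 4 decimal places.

Rachford–Rice: g(ψ) = Σ zᵢ(Kᵢ−1)/(1+ψ(Kᵢ−1)) = 0.
Feasibility: ΣzᵢKᵢ = 1.5306, Σzᵢ/Kᵢ = 1.3410 — both > 1, two phases present.
Newton–Raphson from ψ = 0.5:
  ψ = 0.5000: g = 0.05151, g' = -0.6918 → ψ = 0.5745
  ψ = 0.5745: g = 0.00040, g' = -0.6839 → ψ = 0.5751
Converged at ψ = 0.5751.

ψ = 0.5751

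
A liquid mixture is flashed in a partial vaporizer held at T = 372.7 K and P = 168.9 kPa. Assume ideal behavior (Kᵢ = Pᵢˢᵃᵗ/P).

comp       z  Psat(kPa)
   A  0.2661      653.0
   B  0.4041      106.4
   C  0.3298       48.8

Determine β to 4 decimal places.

Raoult's law: Kᵢ = Pᵢˢᵃᵗ/P = Pᵢˢᵃᵗ/168.9.
  K_A = 653.0/168.9 = 3.866193, K_B = 106.4/168.9 = 0.629959, K_C = 48.8/168.9 = 0.288928
Material balance + equilibrium reduce to Σ zᵢ(Kᵢ−1)/(1+β(Kᵢ−1)) = 0.
Check two-phase: ΣzᵢKᵢ = 1.3786 > 1 and Σzᵢ/Kᵢ = 1.8518 > 1, so g(0) = 0.3786 > 0 and g(1) = -0.8518 < 0.
Newton iteration, β⁰ = 0.55:
  β = 0.5500: g = -0.27685, g' = -0.8663 → β = 0.2304
  β = 0.2304: g = 0.01539, g' = -1.0975 → β = 0.2445
  β = 0.2445: g = 0.00022, g' = -1.0670 → β = 0.2447
Converged at β = 0.2447.

β = 0.2447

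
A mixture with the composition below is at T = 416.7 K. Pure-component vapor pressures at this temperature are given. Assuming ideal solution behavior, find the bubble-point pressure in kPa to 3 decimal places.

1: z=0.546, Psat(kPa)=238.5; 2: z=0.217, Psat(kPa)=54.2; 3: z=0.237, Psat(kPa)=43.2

At the bubble point ψ → 0, so ΣzᵢKᵢ = 1 with Kᵢ = Pᵢˢᵃᵗ/P ⇒ P = ΣzᵢPᵢˢᵃᵗ.
P = 0.546·238.5 + 0.217·54.2 + 0.237·43.2 = 152.221 kPa

Pbub = 152.221 kPa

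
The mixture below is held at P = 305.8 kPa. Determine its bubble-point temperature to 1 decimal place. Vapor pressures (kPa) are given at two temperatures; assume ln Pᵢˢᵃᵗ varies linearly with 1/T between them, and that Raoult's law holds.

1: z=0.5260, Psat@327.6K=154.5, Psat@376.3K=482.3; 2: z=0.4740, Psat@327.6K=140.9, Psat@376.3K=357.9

T = 359.8 K

Bubble-point temperature: ΣzᵢPᵢˢᵃᵗ(T) = P. Interpolate ln Pᵢˢᵃᵗ = aᵢ + bᵢ/T.
  T = 327.6 K: ΣzᵢPᵢˢᵃᵗ = 148.05 kPa
  T = 376.3 K: ΣzᵢPᵢˢᵃᵗ = 423.33 kPa
  T = 352.0 K: ΣzᵢPᵢˢᵃᵗ = 259.56 kPa
  T = 364.1 K: ΣzᵢPᵢˢᵃᵗ = 333.77 kPa
  T = 358.1 K: ΣzᵢPᵢˢᵃᵗ = 295.25 kPa
  T = 361.1 K: ΣzᵢPᵢˢᵃᵗ = 314.07 kPa
  T = 359.6 K: ΣzᵢPᵢˢᵃᵗ = 304.55 kPa
Interpolating between 359.6 K and 361.1 K gives T ≈ 359.8 K.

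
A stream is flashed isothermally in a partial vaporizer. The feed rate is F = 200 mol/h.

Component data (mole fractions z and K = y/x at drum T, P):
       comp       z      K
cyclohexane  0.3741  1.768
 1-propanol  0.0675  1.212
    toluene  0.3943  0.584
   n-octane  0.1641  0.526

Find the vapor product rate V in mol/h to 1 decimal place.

Iterate (Newton) starting at ψ = 0.5:
  ψ = 0.5000: g = -0.08852, g' = -0.2898 → ψ = 0.1945
  ψ = 0.1945: g = -0.00045, g' = -0.2953 → ψ = 0.1930
Converged at ψ = 0.1930.
Then V = ψ·F = 0.1930·200 = 38.6 mol/h and L = F − V = 161.4 mol/h.

V = 38.6 mol/h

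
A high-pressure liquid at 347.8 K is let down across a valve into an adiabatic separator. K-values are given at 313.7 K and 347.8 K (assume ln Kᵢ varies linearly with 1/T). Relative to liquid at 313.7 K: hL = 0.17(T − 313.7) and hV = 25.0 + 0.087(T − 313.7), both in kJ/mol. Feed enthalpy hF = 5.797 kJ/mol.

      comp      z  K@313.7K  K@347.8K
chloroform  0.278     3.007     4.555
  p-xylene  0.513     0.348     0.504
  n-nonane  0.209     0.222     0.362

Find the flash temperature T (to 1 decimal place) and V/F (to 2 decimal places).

T = 326.3 K, V/F = 0.15

Adiabatic flash: solve Rachford–Rice at each trial T, then check hF = ψ·hV(T) + (1−ψ)·hL(T).
  T = 313.7 K: K = (3.007, 0.348, 0.222), RR gives ψ = 0.044, H_out = 1.099 kJ/mol
  T = 347.8 K: K = (4.555, 0.504, 0.362), RR gives ψ = 0.313, H_out = 12.735 kJ/mol
  T = 330.8 K: K = (3.743, 0.423, 0.287), RR gives ψ = 0.187, H_out = 7.324 kJ/mol
  T = 322.2 K: K = (3.362, 0.384, 0.253), RR gives ψ = 0.119, H_out = 4.348 kJ/mol
  T = 326.5 K: K = (3.550, 0.404, 0.270), RR gives ψ = 0.154, H_out = 5.866 kJ/mol
  T = 324.4 K: K = (3.458, 0.394, 0.262), RR gives ψ = 0.137, H_out = 5.133 kJ/mol
Linear interpolation between T = 324.4 (H_out = 5.133) and T = 326.5 (H_out = 5.866) on hF = 5.797 gives T ≈ 326.3 K, at which ψ = 0.15.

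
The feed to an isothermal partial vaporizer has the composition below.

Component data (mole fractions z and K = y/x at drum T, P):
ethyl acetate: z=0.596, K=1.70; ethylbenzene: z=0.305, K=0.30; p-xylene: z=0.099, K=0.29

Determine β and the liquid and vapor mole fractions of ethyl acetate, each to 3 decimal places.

β = 0.271, x_ethyl acetate = 0.501, y_ethyl acetate = 0.851

Newton iteration, β⁰ = 0.5:
  β = 0.500: g = -0.1284, g' = -0.634 → β = 0.297
  β = 0.297: g = -0.0135, g' = -0.519 → β = 0.272
  β = 0.272: g = -0.0001, g' = -0.511 → β = 0.271
Converged at β = 0.271.
Compositions from xᵢ = zᵢ/(1+β(Kᵢ−1)), yᵢ = Kᵢxᵢ:
  ethyl acetate: x = 0.501, y = 0.851
  ethylbenzene: x = 0.377, y = 0.113
  p-xylene: x = 0.123, y = 0.036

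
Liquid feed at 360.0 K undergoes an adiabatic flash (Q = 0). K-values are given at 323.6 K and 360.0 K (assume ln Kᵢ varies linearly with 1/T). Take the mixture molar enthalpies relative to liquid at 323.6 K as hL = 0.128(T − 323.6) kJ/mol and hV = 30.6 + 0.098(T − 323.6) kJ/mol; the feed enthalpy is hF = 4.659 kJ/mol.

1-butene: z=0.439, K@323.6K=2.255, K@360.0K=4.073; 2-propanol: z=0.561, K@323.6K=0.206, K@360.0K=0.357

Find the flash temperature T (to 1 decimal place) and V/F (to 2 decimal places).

Adiabatic flash: solve Rachford–Rice at each trial T, then check hF = ψ·hV(T) + (1−ψ)·hL(T).
  T = 323.6 K: K = (2.255, 0.206), RR gives ψ = 0.106, H_out = 3.240 kJ/mol
  T = 360.0 K: K = (4.073, 0.357), RR gives ψ = 0.500, H_out = 19.418 kJ/mol
  T = 341.8 K: K = (3.079, 0.275), RR gives ψ = 0.336, H_out = 12.421 kJ/mol
  T = 332.7 K: K = (2.646, 0.239), RR gives ψ = 0.236, H_out = 8.325 kJ/mol
  T = 328.1 K: K = (2.443, 0.222), RR gives ψ = 0.176, H_out = 5.924 kJ/mol
  T = 325.9 K: K = (2.350, 0.214), RR gives ψ = 0.143, H_out = 4.661 kJ/mol
Linear interpolation between T = 323.6 (H_out = 3.240) and T = 325.9 (H_out = 4.661) on hF = 4.659 gives T ≈ 325.9 K, at which ψ = 0.14.

T = 325.9 K, V/F = 0.14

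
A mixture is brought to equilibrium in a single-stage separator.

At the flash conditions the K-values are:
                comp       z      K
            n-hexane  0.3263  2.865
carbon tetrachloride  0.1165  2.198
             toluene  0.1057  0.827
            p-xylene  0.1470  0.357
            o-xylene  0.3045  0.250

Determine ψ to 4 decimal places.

ψ = 0.3669

Material balance + equilibrium reduce to Σ zᵢ(Kᵢ−1)/(1+ψ(Kᵢ−1)) = 0.
Check two-phase: ΣzᵢKᵢ = 1.4069 > 1 and Σzᵢ/Kᵢ = 1.9245 > 1, so g(0) = 0.4069 > 0 and g(1) = -0.9245 < 0.
Iterate (Newton) starting at ψ = 0.5:
  ψ = 0.5000: g = -0.12254, g' = -0.9436 → ψ = 0.3701
  ψ = 0.3701: g = -0.00300, g' = -0.9140 → ψ = 0.3669
Converged at ψ = 0.3669.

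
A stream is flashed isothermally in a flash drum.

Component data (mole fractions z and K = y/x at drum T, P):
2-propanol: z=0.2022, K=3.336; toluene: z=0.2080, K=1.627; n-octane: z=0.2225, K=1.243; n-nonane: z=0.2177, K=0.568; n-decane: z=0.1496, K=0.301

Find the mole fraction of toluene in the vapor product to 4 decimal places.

Iterate (Newton) starting at V/F = 0.39:
  V/F = 0.3900: g = 0.14448, g' = -0.5628 → V/F = 0.6467
  V/F = 0.6467: g = 0.00629, g' = -0.5479 → V/F = 0.6582
Converged at V/F = 0.6582.
Compositions from xᵢ = zᵢ/(1+V/F(Kᵢ−1)), yᵢ = Kᵢxᵢ:
  2-propanol: x = 0.0797, y = 0.2658
  toluene: x = 0.1472, y = 0.2396
  n-octane: x = 0.1918, y = 0.2384
  n-nonane: x = 0.3042, y = 0.1728
  n-decane: x = 0.2771, y = 0.0834

y_toluene = 0.2396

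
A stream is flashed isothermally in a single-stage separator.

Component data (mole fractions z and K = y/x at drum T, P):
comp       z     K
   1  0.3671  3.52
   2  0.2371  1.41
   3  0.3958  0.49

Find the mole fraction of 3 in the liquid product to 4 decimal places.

Material balance + equilibrium reduce to Σ zᵢ(Kᵢ−1)/(1+ψ(Kᵢ−1)) = 0.
Feasibility: ΣzᵢKᵢ = 1.8204, Σzᵢ/Kᵢ = 1.0802 — both > 1, two phases present.
Iterate (Newton) starting at ψ = 0.5:
  ψ = 0.5000: g = 0.21906, g' = -0.6694 → ψ = 0.8273
  ψ = 0.8273: g = 0.02331, g' = -0.5753 → ψ = 0.8678
  ψ = 0.8678: g = -0.00013, g' = -0.5825 → ψ = 0.8676
Converged at ψ = 0.8676.
Compositions from xᵢ = zᵢ/(1+ψ(Kᵢ−1)), yᵢ = Kᵢxᵢ:
  1: x = 0.1152, y = 0.4056
  2: x = 0.1749, y = 0.2466
  3: x = 0.7099, y = 0.3478

x_3 = 0.7099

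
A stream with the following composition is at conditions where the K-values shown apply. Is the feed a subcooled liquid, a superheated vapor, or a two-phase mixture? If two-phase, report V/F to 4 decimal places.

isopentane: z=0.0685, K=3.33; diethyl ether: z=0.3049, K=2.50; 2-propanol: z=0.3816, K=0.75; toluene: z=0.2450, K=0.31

ΣzᵢKᵢ = 1.3525; Σzᵢ/Kᵢ = 1.4417.
Both exceed 1, so a two-phase solution exists.
Material balance + equilibrium reduce to Σ zᵢ(Kᵢ−1)/(1+ψ(Kᵢ−1)) = 0.
Newton iteration, ψ⁰ = 0.52:
  ψ = 0.5200: g = -0.04420, g' = -0.6078 → ψ = 0.4473
  ψ = 0.4473: g = -0.00006, g' = -0.6091 → ψ = 0.4472
Converged at ψ = 0.4472.

two-phase, V/F = 0.4472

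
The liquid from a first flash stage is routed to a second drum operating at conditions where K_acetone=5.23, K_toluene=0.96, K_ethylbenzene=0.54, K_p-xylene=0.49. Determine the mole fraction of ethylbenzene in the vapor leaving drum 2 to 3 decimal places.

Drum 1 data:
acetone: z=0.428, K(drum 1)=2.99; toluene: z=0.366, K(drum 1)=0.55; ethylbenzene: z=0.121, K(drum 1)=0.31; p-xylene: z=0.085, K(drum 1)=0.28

Drum 1:
Let ψ₁ = V/F and solve Σ zᵢ(Kᵢ−1)/(1+ψ₁(Kᵢ−1)) = 0.
g(0) = ΣzᵢKᵢ − 1 = 0.542 and g(1) = 1 − Σzᵢ/Kᵢ = -0.502, so a root lies in (0, 1).
Newton iteration, ψ₁⁰ = 0.5:
  ψ₁ = 0.500: g = -0.0087, g' = -0.791 → ψ₁ = 0.489
Converged at ψ₁ = 0.489.
Drum-1 compositions:
  acetone: x = 0.217, y = 0.649
  toluene: x = 0.469, y = 0.258
  ethylbenzene: x = 0.183, y = 0.057
  p-xylene: x = 0.131, y = 0.037
Drum-2 feed = drum-1 liquid: z₂ = (0.2169, 0.4693, 0.1826, 0.1312).
Drum 2:
Rachford–Rice: g(ψ₂) = Σ zᵢ(Kᵢ−1)/(1+ψ₂(Kᵢ−1)) = 0.
Check two-phase: ΣzᵢKᵢ = 1.748 > 1 and Σzᵢ/Kᵢ = 1.136 > 1, so g(0) = 0.748 > 0 and g(1) = -0.136 < 0.
Newton–Raphson from ψ₂ = 0.52:
  ψ₂ = 0.520: g = 0.0661, g' = -0.510 → ψ₂ = 0.650
  ψ₂ = 0.650: g = 0.0056, g' = -0.432 → ψ₂ = 0.663
Converged at ψ₂ = 0.663.
  acetone: x = 0.057, y = 0.298
  toluene: x = 0.482, y = 0.463
  ethylbenzene: x = 0.263, y = 0.142
  p-xylene: x = 0.198, y = 0.097

y_ethylbenzene (drum 2) = 0.142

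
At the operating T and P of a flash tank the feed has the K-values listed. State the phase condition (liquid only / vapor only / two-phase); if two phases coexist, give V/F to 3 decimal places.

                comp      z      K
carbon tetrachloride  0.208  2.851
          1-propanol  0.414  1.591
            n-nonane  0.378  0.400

ΣzᵢKᵢ = 1.403; Σzᵢ/Kᵢ = 1.278.
Both exceed 1, so a two-phase solution exists.
Material balance + equilibrium reduce to Σ zᵢ(Kᵢ−1)/(1+ψ(Kᵢ−1)) = 0.
Newton–Raphson from ψ = 0.5:
  ψ = 0.500: g = 0.0648, g' = -0.556 → ψ = 0.617
  ψ = 0.617: g = -0.0008, g' = -0.576 → ψ = 0.615
Converged at ψ = 0.615.

two-phase, V/F = 0.615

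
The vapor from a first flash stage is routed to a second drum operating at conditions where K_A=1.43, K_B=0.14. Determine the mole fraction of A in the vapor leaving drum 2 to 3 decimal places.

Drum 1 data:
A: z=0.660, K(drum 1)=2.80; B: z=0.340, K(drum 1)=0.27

y_A (drum 2) = 0.953

Drum 1:
Let ψ₁ = V/F and solve Σ zᵢ(Kᵢ−1)/(1+ψ₁(Kᵢ−1)) = 0.
g(0) = ΣzᵢKᵢ − 1 = 0.940 and g(1) = 1 − Σzᵢ/Kᵢ = -0.495, so a root lies in (0, 1).
Newton–Raphson from ψ₁ = 0.5:
  ψ₁ = 0.500: g = 0.2344, g' = -1.042 → ψ₁ = 0.725
  ψ₁ = 0.725: g = -0.0119, g' = -1.220 → ψ₁ = 0.715
Converged at ψ₁ = 0.715.
Drum-1 compositions:
  A: x = 0.289, y = 0.808
  B: x = 0.711, y = 0.192
Drum-2 feed = drum-1 vapor: z₂ = (0.8079, 0.1921).
Drum 2:
Material balance + equilibrium reduce to Σ zᵢ(Kᵢ−1)/(1+ψ₂(Kᵢ−1)) = 0.
Check two-phase: ΣzᵢKᵢ = 1.182 > 1 and Σzᵢ/Kᵢ = 1.937 > 1, so g(0) = 0.182 > 0 and g(1) = -0.937 < 0.
Newton iteration, ψ₂⁰ = 0.52:
  ψ₂ = 0.520: g = -0.0149, g' = -0.565 → ψ₂ = 0.494
  ψ₂ = 0.494: g = -0.0005, g' = -0.531 → ψ₂ = 0.493
Converged at ψ₂ = 0.493.
  A: x = 0.667, y = 0.953
  B: x = 0.333, y = 0.047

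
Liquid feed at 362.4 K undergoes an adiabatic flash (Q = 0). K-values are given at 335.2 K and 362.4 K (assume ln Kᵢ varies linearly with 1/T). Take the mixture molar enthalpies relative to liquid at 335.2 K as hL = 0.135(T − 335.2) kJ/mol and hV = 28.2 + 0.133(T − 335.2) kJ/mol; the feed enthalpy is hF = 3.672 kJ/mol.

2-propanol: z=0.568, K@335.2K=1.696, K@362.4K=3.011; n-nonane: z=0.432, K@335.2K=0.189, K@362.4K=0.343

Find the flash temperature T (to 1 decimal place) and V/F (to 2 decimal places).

T = 336.4 K, V/F = 0.12

Adiabatic flash: solve Rachford–Rice at each trial T, then check hF = ψ·hV(T) + (1−ψ)·hL(T).
  T = 335.2 K: K = (1.696, 0.189), RR gives ψ = 0.080, H_out = 2.247 kJ/mol
  T = 362.4 K: K = (3.011, 0.343), RR gives ψ = 0.650, H_out = 21.959 kJ/mol
  T = 348.8 K: K = (2.285, 0.258), RR gives ψ = 0.429, H_out = 13.921 kJ/mol
  T = 342.0 K: K = (1.975, 0.221), RR gives ψ = 0.286, H_out = 8.984 kJ/mol
  T = 338.6 K: K = (1.831, 0.205), RR gives ψ = 0.195, H_out = 5.944 kJ/mol
  T = 336.9 K: K = (1.763, 0.197), RR gives ψ = 0.141, H_out = 4.197 kJ/mol
Linear interpolation between T = 335.2 (H_out = 2.247) and T = 336.9 (H_out = 4.197) on hF = 3.672 gives T ≈ 336.4 K, at which ψ = 0.12.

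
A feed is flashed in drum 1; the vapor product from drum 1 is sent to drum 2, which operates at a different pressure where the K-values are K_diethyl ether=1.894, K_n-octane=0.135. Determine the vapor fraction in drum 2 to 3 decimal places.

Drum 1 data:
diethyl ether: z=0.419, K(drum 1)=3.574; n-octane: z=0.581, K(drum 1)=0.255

V/F (drum 2) = 0.706

Drum 1:
Rachford–Rice: g(ψ₁) = Σ zᵢ(Kᵢ−1)/(1+ψ₁(Kᵢ−1)) = 0.
g(0) = ΣzᵢKᵢ − 1 = 0.646 and g(1) = 1 − Σzᵢ/Kᵢ = -1.396, so a root lies in (0, 1).
Binary case is linear: z₁(K₁−1)(1+ψ₁(K₂−1)) + z₂(K₂−1)(1+ψ₁(K₁−1)) = 0
⇒ ψ₁ = [z₁(K₁−1)+z₂(K₂−1)] / [−(K₁−1)(K₂−1)] = 0.6457/1.9176 = 0.337
Drum-1 compositions:
  diethyl ether: x = 0.224, y = 0.802
  n-octane: x = 0.776, y = 0.198
Drum-2 feed = drum-1 vapor: z₂ = (0.8022, 0.1978).
Drum 2:
Newton iteration, ψ₂⁰ = 0.5:
  ψ₂ = 0.500: g = 0.1942, g' = -0.766 → ψ₂ = 0.754
  ψ₂ = 0.754: g = -0.0629, g' = -1.450 → ψ₂ = 0.710
  ψ₂ = 0.710: g = -0.0049, g' = -1.235 → ψ₂ = 0.706
Converged at ψ₂ = 0.706.
  diethyl ether: x = 0.492, y = 0.931
  n-octane: x = 0.508, y = 0.069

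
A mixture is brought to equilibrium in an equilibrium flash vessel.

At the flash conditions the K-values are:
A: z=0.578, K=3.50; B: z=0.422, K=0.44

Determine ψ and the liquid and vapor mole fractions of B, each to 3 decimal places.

Binary case is linear: z₁(K₁−1)(1+ψ(K₂−1)) + z₂(K₂−1)(1+ψ(K₁−1)) = 0
⇒ ψ = [z₁(K₁−1)+z₂(K₂−1)] / [−(K₁−1)(K₂−1)] = 1.2087/1.4000 = 0.863
Compositions from xᵢ = zᵢ/(1+ψ(Kᵢ−1)), yᵢ = Kᵢxᵢ:
  A: x = 0.183, y = 0.641
  B: x = 0.817, y = 0.359

ψ = 0.863, x_B = 0.817, y_B = 0.359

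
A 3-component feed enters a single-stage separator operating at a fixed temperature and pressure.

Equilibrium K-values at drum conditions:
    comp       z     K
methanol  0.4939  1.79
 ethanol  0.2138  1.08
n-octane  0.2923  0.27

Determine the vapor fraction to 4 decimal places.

ψ = 0.4236

Newton–Raphson from ψ = 0.5:
  ψ = 0.5000: g = -0.03988, g' = -0.5460 → ψ = 0.4269
  ψ = 0.4269: g = -0.00169, g' = -0.5024 → ψ = 0.4236
Converged at ψ = 0.4236.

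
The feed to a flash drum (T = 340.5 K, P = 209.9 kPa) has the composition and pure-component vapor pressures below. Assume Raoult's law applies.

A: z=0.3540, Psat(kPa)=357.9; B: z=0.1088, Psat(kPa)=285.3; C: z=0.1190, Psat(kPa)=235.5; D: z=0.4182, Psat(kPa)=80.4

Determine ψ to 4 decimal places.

Raoult's law: Kᵢ = Pᵢˢᵃᵗ/P = Pᵢˢᵃᵗ/209.9.
  K_A = 357.9/209.9 = 1.705098, K_B = 285.3/209.9 = 1.359219, K_C = 235.5/209.9 = 1.121963, K_D = 80.4/209.9 = 0.383040
Material balance + equilibrium reduce to Σ zᵢ(Kᵢ−1)/(1+ψ(Kᵢ−1)) = 0.
Feasibility: ΣzᵢKᵢ = 1.0452, Σzᵢ/Kᵢ = 1.4855 — both > 1, two phases present.
Newton iteration, ψ⁰ = 0.5:
  ψ = 0.5000: g = -0.14175, g' = -0.4407 → ψ = 0.1784
  ψ = 0.1784: g = -0.01727, g' = -0.3539 → ψ = 0.1296
  ψ = 0.1296: g = -0.00010, g' = -0.3503 → ψ = 0.1293
Converged at ψ = 0.1293.

ψ = 0.1293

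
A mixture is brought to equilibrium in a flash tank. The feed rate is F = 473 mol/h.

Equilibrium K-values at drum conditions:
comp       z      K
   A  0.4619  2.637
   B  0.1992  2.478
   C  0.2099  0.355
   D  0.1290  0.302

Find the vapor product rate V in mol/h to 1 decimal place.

V = 368.3 mol/h

Material balance + equilibrium reduce to Σ zᵢ(Kᵢ−1)/(1+ψ(Kᵢ−1)) = 0.
g(0) = ΣzᵢKᵢ − 1 = 0.8251 and g(1) = 1 − Σzᵢ/Kᵢ = -0.2740, so a root lies in (0, 1).
Newton–Raphson from ψ = 0.5:
  ψ = 0.5000: g = 0.24696, g' = -0.8567 → ψ = 0.7883
  ψ = 0.7883: g = -0.00947, g' = -1.0008 → ψ = 0.7788
  ψ = 0.7788: g = -0.00006, g' = -0.9875 → ψ = 0.7787
Converged at ψ = 0.7787.
Then V = ψ·F = 0.7787·473 = 368.3 mol/h and L = F − V = 104.7 mol/h.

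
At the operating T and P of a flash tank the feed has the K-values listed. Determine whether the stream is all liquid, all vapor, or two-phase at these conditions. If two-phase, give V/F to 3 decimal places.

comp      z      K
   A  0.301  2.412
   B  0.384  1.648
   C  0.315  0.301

ΣzᵢKᵢ = 1.454; Σzᵢ/Kᵢ = 1.404.
Both exceed 1, so a two-phase solution exists.
Rachford–Rice: g(ψ) = Σ zᵢ(Kᵢ−1)/(1+ψ(Kᵢ−1)) = 0.
Iterate (Newton) starting at ψ = 0.5:
  ψ = 0.500: g = 0.0986, g' = -0.662 → ψ = 0.649
  ψ = 0.649: g = -0.0060, g' = -0.759 → ψ = 0.641
Converged at ψ = 0.641.

two-phase, V/F = 0.641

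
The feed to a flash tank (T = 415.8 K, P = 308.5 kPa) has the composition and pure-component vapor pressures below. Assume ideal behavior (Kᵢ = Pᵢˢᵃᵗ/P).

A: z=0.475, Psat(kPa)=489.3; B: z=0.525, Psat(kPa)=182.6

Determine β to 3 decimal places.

β = 0.268

Raoult's law: Kᵢ = Pᵢˢᵃᵗ/P = Pᵢˢᵃᵗ/308.5.
  K_A = 489.3/308.5 = 1.58606, K_B = 182.6/308.5 = 0.59190
Let β = V/F and solve Σ zᵢ(Kᵢ−1)/(1+β(Kᵢ−1)) = 0.
g(0) = ΣzᵢKᵢ − 1 = 0.064 and g(1) = 1 − Σzᵢ/Kᵢ = -0.186, so a root lies in (0, 1).
Binary case is linear: z₁(K₁−1)(1+β(K₂−1)) + z₂(K₂−1)(1+β(K₁−1)) = 0
⇒ β = [z₁(K₁−1)+z₂(K₂−1)] / [−(K₁−1)(K₂−1)] = 0.0641/0.2392 = 0.268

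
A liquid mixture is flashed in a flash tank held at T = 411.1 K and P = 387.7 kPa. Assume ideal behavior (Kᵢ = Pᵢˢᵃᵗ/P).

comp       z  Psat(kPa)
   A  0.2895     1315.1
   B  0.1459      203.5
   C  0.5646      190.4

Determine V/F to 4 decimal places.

V/F = 0.2796

Raoult's law: Kᵢ = Pᵢˢᵃᵗ/P = Pᵢˢᵃᵗ/387.7.
  K_A = 1315.1/387.7 = 3.392056, K_B = 203.5/387.7 = 0.524890, K_C = 190.4/387.7 = 0.491101
Material balance + equilibrium reduce to Σ zᵢ(Kᵢ−1)/(1+V/F(Kᵢ−1)) = 0.
Feasibility: ΣzᵢKᵢ = 1.3359, Σzᵢ/Kᵢ = 1.5130 — both > 1, two phases present.
Newton iteration, V/F⁰ = 0.5:
  V/F = 0.5000: g = -0.16096, g' = -0.6632 → V/F = 0.2573
  V/F = 0.2573: g = 0.01908, g' = -0.8711 → V/F = 0.2792
  V/F = 0.2792: g = 0.00037, g' = -0.8379 → V/F = 0.2796
Converged at V/F = 0.2796.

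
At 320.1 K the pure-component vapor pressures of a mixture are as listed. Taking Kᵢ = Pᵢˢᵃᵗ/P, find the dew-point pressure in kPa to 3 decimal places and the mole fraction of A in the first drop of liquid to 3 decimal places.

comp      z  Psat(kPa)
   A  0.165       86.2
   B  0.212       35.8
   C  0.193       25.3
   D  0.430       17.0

Pdew = 24.535 kPa, x_A = 0.047

At the dew point ψ → 1, so Σzᵢ/Kᵢ = 1 with Kᵢ = Pᵢˢᵃᵗ/P ⇒ 1/P = Σzᵢ/Pᵢˢᵃᵗ.
1/P = 0.165/86.2 + 0.212/35.8 + 0.193/25.3 + 0.430/17.0 = 0.040759 ⇒ P = 24.535 kPa
xᵢ = zᵢP/Pᵢˢᵃᵗ ⇒ x_A = 0.165·24.535/86.2 = 0.047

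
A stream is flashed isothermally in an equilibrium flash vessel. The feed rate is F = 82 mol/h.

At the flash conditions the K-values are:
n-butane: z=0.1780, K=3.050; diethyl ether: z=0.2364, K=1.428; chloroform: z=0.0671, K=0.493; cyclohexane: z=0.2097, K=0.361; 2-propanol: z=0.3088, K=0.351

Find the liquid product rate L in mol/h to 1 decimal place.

Material balance + equilibrium reduce to Σ zᵢ(Kᵢ−1)/(1+ψ(Kᵢ−1)) = 0.
g(0) = ΣzᵢKᵢ − 1 = 0.0976 and g(1) = 1 − Σzᵢ/Kᵢ = -0.8207, so a root lies in (0, 1).
Newton–Raphson from ψ = 0.31:
  ψ = 0.3100: g = -0.14591, g' = -0.6747 → ψ = 0.0937
  ψ = 0.0937: g = 0.01172, g' = -0.8297 → ψ = 0.1079
  ψ = 0.1079: g = 0.00014, g' = -0.8097 → ψ = 0.1080
Converged at ψ = 0.1080.
Then V = ψ·F = 0.1080·82 = 8.9 mol/h and L = F − V = 73.1 mol/h.

L = 73.1 mol/h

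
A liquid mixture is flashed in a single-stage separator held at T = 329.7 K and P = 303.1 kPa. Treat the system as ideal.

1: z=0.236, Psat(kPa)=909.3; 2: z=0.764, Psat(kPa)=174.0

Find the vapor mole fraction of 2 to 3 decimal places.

Raoult's law: Kᵢ = Pᵢˢᵃᵗ/P = Pᵢˢᵃᵗ/303.1.
  K_1 = 909.3/303.1 = 3.00000, K_2 = 174.0/303.1 = 0.57407
Material balance + equilibrium reduce to Σ zᵢ(Kᵢ−1)/(1+ψ(Kᵢ−1)) = 0.
Feasibility: ΣzᵢKᵢ = 1.147, Σzᵢ/Kᵢ = 1.410 — both > 1, two phases present.
Binary case is linear: z₁(K₁−1)(1+ψ(K₂−1)) + z₂(K₂−1)(1+ψ(K₁−1)) = 0
⇒ ψ = [z₁(K₁−1)+z₂(K₂−1)] / [−(K₁−1)(K₂−1)] = 0.1466/0.8519 = 0.172
Compositions from xᵢ = zᵢ/(1+ψ(Kᵢ−1)), yᵢ = Kᵢxᵢ:
  1: x = 0.176, y = 0.527
  2: x = 0.824, y = 0.473

y_2 = 0.473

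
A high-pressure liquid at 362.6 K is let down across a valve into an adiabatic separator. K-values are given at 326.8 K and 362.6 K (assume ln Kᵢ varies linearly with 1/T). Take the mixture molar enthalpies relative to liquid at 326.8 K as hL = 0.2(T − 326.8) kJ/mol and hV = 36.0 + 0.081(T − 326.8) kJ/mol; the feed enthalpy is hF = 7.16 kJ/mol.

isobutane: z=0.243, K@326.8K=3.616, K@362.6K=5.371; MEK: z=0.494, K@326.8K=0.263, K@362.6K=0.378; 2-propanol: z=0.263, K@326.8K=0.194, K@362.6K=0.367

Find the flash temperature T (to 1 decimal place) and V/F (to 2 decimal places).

T = 342.5 K, V/F = 0.12

Adiabatic flash: solve Rachford–Rice at each trial T, then check hF = ψ·hV(T) + (1−ψ)·hL(T).
  T = 326.8 K: K = (3.616, 0.263, 0.194), RR gives ψ = 0.030, H_out = 1.078 kJ/mol
  T = 362.6 K: K = (5.371, 0.378, 0.367), RR gives ψ = 0.215, H_out = 13.987 kJ/mol
  T = 344.7 K: K = (4.452, 0.318, 0.271), RR gives ψ = 0.129, H_out = 7.943 kJ/mol
  T = 335.8 K: K = (4.026, 0.290, 0.231), RR gives ψ = 0.082, H_out = 4.680 kJ/mol
  T = 340.2 K: K = (4.234, 0.304, 0.250), RR gives ψ = 0.106, H_out = 6.323 kJ/mol
  T = 342.4 K: K = (4.340, 0.311, 0.260), RR gives ψ = 0.117, H_out = 7.122 kJ/mol
Linear interpolation between T = 342.4 (H_out = 7.122) and T = 344.7 (H_out = 7.943) on hF = 7.16 gives T ≈ 342.5 K, at which ψ = 0.12.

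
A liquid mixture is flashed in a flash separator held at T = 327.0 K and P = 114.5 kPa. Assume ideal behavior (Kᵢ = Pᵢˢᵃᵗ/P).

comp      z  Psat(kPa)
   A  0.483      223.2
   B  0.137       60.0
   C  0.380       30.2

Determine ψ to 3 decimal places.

Raoult's law: Kᵢ = Pᵢˢᵃᵗ/P = Pᵢˢᵃᵗ/114.5.
  K_A = 223.2/114.5 = 1.94934, K_B = 60.0/114.5 = 0.52402, K_C = 30.2/114.5 = 0.26376
Let ψ = V/F and solve Σ zᵢ(Kᵢ−1)/(1+ψ(Kᵢ−1)) = 0.
g(0) = ΣzᵢKᵢ − 1 = 0.114 and g(1) = 1 − Σzᵢ/Kᵢ = -0.950, so a root lies in (0, 1).
Newton–Raphson from ψ = 0.5:
  ψ = 0.500: g = -0.2174, g' = -0.770 → ψ = 0.217
  ψ = 0.217: g = -0.0258, g' = -0.630 → ψ = 0.177
  ψ = 0.177: g = -0.0000, g' = -0.628 → ψ = 0.176
Converged at ψ = 0.176.

ψ = 0.176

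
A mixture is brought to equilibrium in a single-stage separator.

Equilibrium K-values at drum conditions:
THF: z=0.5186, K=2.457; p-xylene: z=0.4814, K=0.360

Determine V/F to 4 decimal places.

Binary case is linear: z₁(K₁−1)(1+V/F(K₂−1)) + z₂(K₂−1)(1+V/F(K₁−1)) = 0
⇒ V/F = [z₁(K₁−1)+z₂(K₂−1)] / [−(K₁−1)(K₂−1)] = 0.44750/0.93248 = 0.4799

V/F = 0.4799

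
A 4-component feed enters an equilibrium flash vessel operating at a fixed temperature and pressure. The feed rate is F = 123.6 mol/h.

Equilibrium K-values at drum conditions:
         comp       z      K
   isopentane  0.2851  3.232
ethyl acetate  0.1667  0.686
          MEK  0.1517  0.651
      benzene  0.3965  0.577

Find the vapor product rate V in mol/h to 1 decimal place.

V = 52.4 mol/h

Material balance + equilibrium reduce to Σ zᵢ(Kᵢ−1)/(1+V/F(Kᵢ−1)) = 0.
Check two-phase: ΣzᵢKᵢ = 1.3633 > 1 and Σzᵢ/Kᵢ = 1.2514 > 1, so g(0) = 0.3633 > 0 and g(1) = -0.2514 < 0.
Newton iteration, V/F⁰ = 0.5:
  V/F = 0.5000: g = -0.03820, g' = -0.4816 → V/F = 0.4207
  V/F = 0.4207: g = 0.00181, g' = -0.5300 → V/F = 0.4241
Converged at V/F = 0.4241.
Then V = V/F·F = 0.4241·123.6 = 52.4 mol/h and L = F − V = 71.2 mol/h.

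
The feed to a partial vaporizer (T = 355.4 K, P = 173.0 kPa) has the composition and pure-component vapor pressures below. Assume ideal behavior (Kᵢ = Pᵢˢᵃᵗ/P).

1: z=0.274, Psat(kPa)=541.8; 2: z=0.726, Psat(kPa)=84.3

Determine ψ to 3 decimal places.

Raoult's law: Kᵢ = Pᵢˢᵃᵗ/P = Pᵢˢᵃᵗ/173.0.
  K_1 = 541.8/173.0 = 3.13179, K_2 = 84.3/173.0 = 0.48728
Let ψ = V/F and solve Σ zᵢ(Kᵢ−1)/(1+ψ(Kᵢ−1)) = 0.
Check two-phase: ΣzᵢKᵢ = 1.212 > 1 and Σzᵢ/Kᵢ = 1.577 > 1, so g(0) = 0.212 > 0 and g(1) = -0.577 < 0.
Binary case is linear: z₁(K₁−1)(1+ψ(K₂−1)) + z₂(K₂−1)(1+ψ(K₁−1)) = 0
⇒ ψ = [z₁(K₁−1)+z₂(K₂−1)] / [−(K₁−1)(K₂−1)] = 0.2119/1.0930 = 0.194

ψ = 0.194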